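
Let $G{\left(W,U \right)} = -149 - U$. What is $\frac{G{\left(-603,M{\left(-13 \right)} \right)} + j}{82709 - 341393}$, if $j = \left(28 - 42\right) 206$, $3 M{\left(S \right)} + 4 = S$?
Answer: $\frac{4541}{388026} \approx 0.011703$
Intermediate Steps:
$M{\left(S \right)} = - \frac{4}{3} + \frac{S}{3}$
$j = -2884$ ($j = \left(-14\right) 206 = -2884$)
$\frac{G{\left(-603,M{\left(-13 \right)} \right)} + j}{82709 - 341393} = \frac{\left(-149 - \left(- \frac{4}{3} + \frac{1}{3} \left(-13\right)\right)\right) - 2884}{82709 - 341393} = \frac{\left(-149 - \left(- \frac{4}{3} - \frac{13}{3}\right)\right) - 2884}{-258684} = \left(\left(-149 - - \frac{17}{3}\right) - 2884\right) \left(- \frac{1}{258684}\right) = \left(\left(-149 + \frac{17}{3}\right) - 2884\right) \left(- \frac{1}{258684}\right) = \left(- \frac{430}{3} - 2884\right) \left(- \frac{1}{258684}\right) = \left(- \frac{9082}{3}\right) \left(- \frac{1}{258684}\right) = \frac{4541}{388026}$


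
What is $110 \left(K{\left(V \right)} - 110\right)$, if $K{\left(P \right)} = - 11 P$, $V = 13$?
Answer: $-27830$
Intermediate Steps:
$110 \left(K{\left(V \right)} - 110\right) = 110 \left(\left(-11\right) 13 - 110\right) = 110 \left(-143 - 110\right) = 110 \left(-253\right) = -27830$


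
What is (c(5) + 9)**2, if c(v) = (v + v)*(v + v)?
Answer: 11881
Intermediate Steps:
c(v) = 4*v**2 (c(v) = (2*v)*(2*v) = 4*v**2)
(c(5) + 9)**2 = (4*5**2 + 9)**2 = (4*25 + 9)**2 = (100 + 9)**2 = 109**2 = 11881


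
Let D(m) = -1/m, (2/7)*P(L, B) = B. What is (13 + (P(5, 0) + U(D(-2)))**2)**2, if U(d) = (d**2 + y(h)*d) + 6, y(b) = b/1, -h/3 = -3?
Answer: 4231249/256 ≈ 16528.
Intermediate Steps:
P(L, B) = 7*B/2
h = 9 (h = -3*(-3) = 9)
y(b) = b (y(b) = b*1 = b)
U(d) = 6 + d**2 + 9*d (U(d) = (d**2 + 9*d) + 6 = 6 + d**2 + 9*d)
(13 + (P(5, 0) + U(D(-2)))**2)**2 = (13 + ((7/2)*0 + (6 + (-1/(-2))**2 + 9*(-1/(-2))))**2)**2 = (13 + (0 + (6 + (-1*(-1/2))**2 + 9*(-1*(-1/2))))**2)**2 = (13 + (0 + (6 + (1/2)**2 + 9*(1/2)))**2)**2 = (13 + (0 + (6 + 1/4 + 9/2))**2)**2 = (13 + (0 + 43/4)**2)**2 = (13 + (43/4)**2)**2 = (13 + 1849/16)**2 = (2057/16)**2 = 4231249/256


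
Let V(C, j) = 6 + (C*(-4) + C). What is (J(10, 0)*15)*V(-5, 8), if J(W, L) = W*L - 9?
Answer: -2835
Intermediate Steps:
J(W, L) = -9 + L*W (J(W, L) = L*W - 9 = -9 + L*W)
V(C, j) = 6 - 3*C (V(C, j) = 6 + (-4*C + C) = 6 - 3*C)
(J(10, 0)*15)*V(-5, 8) = ((-9 + 0*10)*15)*(6 - 3*(-5)) = ((-9 + 0)*15)*(6 + 15) = -9*15*21 = -135*21 = -2835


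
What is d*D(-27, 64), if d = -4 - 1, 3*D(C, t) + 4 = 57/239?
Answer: 4495/717 ≈ 6.2692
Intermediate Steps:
D(C, t) = -899/717 (D(C, t) = -4/3 + (57/239)/3 = -4/3 + (57*(1/239))/3 = -4/3 + (⅓)*(57/239) = -4/3 + 19/239 = -899/717)
d = -5
d*D(-27, 64) = -5*(-899/717) = 4495/717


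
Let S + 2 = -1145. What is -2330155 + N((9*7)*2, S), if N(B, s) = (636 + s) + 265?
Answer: -2330401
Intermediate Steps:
S = -1147 (S = -2 - 1145 = -1147)
N(B, s) = 901 + s
-2330155 + N((9*7)*2, S) = -2330155 + (901 - 1147) = -2330155 - 246 = -2330401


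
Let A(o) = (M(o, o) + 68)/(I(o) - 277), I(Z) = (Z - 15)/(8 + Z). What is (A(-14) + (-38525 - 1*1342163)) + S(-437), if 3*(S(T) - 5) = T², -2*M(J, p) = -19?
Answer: -6452115035/4899 ≈ -1.3170e+6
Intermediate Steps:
M(J, p) = 19/2 (M(J, p) = -½*(-19) = 19/2)
I(Z) = (-15 + Z)/(8 + Z)
S(T) = 5 + T²/3
A(o) = 155/(2*(-277 + (-15 + o)/(8 + o))) (A(o) = (19/2 + 68)/((-15 + o)/(8 + o) - 277) = 155/(2*(-277 + (-15 + o)/(8 + o))))
(A(-14) + (-38525 - 1*1342163)) + S(-437) = (155*(8 - 14)/(46*(-97 - 12*(-14))) + (-38525 - 1*1342163)) + (5 + (⅓)*(-437)²) = ((155/46)*(-6)/(-97 + 168) + (-38525 - 1342163)) + (5 + (⅓)*190969) = ((155/46)*(-6)/71 - 1380688) + (5 + 190969/3) = ((155/46)*(1/71)*(-6) - 1380688) + 190984/3 = (-465/1633 - 1380688) + 190984/3 = -2254663969/1633 + 190984/3 = -6452115035/4899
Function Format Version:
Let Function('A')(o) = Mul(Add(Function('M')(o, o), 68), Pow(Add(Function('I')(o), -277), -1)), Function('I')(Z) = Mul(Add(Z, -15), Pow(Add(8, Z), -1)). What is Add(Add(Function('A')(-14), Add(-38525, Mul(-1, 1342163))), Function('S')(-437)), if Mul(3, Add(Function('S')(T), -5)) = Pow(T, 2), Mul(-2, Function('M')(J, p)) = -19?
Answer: Rational(-6452115035, 4899) ≈ -1.3170e+6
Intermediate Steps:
Function('M')(J, p) = Rational(19, 2) (Function('M')(J, p) = Mul(Rational(-1, 2), -19) = Rational(19, 2))
Function('I')(Z) = Mul(Pow(Add(8, Z), -1), Add(-15, Z)) (Function('I')(Z) = Mul(Add(-15, Z), Pow(Add(8, Z), -1)) = Mul(Pow(Add(8, Z), -1), Add(-15, Z)))
Function('S')(T) = Add(5, Mul(Rational(1, 3), Pow(T, 2)))
Function('A')(o) = Mul(Rational(155, 2), Pow(Add(-277, Mul(Pow(Add(8, o), -1), Add(-15, o))), -1)) (Function('A')(o) = Mul(Add(Rational(19, 2), 68), Pow(Add(Mul(Pow(Add(8, o), -1), Add(-15, o)), -277), -1)) = Mul(Rational(155, 2), Pow(Add(-277, Mul(Pow(Add(8, o), -1), Add(-15, o))), -1)))
Add(Add(Function('A')(-14), Add(-38525, Mul(-1, 1342163))), Function('S')(-437)) = Add(Add(Mul(Rational(155, 46), Pow(Add(-97, Mul(-12, -14)), -1), Add(8, -14)), Add(-38525, Mul(-1, 1342163))), Add(5, Mul(Rational(1, 3), Pow(-437, 2)))) = Add(Add(Mul(Rational(155, 46), Pow(Add(-97, 168), -1), -6), Add(-38525, -1342163)), Add(5, Mul(Rational(1, 3), 190969))) = Add(Add(Mul(Rational(155, 46), Pow(71, -1), -6), -1380688), Add(5, Rational(190969, 3))) = Add(Add(Mul(Rational(155, 46), Rational(1, 71), -6), -1380688), Rational(190984, 3)) = Add(Add(Rational(-465, 1633), -1380688), Rational(190984, 3)) = Add(Rational(-2254663969, 1633), Rational(190984, 3)) = Rational(-6452115035, 4899)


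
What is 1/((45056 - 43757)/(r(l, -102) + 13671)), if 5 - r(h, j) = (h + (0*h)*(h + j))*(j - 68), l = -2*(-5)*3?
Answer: 18776/1299 ≈ 14.454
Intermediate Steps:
l = 30 (l = 10*3 = 30)
r(h, j) = 5 - h*(-68 + j) (r(h, j) = 5 - (h + (0*h)*(h + j))*(j - 68) = 5 - (h + 0*(h + j))*(-68 + j) = 5 - (h + 0)*(-68 + j) = 5 - h*(-68 + j))
1/((45056 - 43757)/(r(l, -102) + 13671)) = 1/((45056 - 43757)/((5 + 68*30 - 1*30*(-102)) + 13671)) = 1/(1299/((5 + 2040 + 3060) + 13671)) = 1/(1299/(5105 + 13671)) = 1/(1299/18776) = 18776/1299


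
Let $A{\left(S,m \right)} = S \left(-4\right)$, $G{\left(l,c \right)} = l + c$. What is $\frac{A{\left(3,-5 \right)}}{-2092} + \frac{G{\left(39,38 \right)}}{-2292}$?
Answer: $- \frac{33395}{1198716} \approx -0.027859$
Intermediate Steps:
$G{\left(l,c \right)} = c + l$
$A{\left(S,m \right)} = - 4 S$
$\frac{A{\left(3,-5 \right)}}{-2092} + \frac{G{\left(39,38 \right)}}{-2292} = \frac{\left(-4\right) 3}{-2092} + \frac{38 + 39}{-2292} = \left(-12\right) \left(- \frac{1}{2092}\right) + 77 \left(- \frac{1}{2292}\right) = \frac{3}{523} - \frac{77}{2292} = - \frac{33395}{1198716}$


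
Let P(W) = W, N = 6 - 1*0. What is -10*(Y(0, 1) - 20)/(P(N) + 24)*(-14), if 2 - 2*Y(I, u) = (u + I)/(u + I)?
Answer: -91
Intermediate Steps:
N = 6 (N = 6 + 0 = 6)
Y(I, u) = ½ (Y(I, u) = 1 - (u + I)/(2*(u + I)) = 1 - (I + u)/(2*(I + u)) = 1 - ½*1 = 1 - ½ = ½)
-10*(Y(0, 1) - 20)/(P(N) + 24)*(-14) = -10*(½ - 20)/(6 + 24)*(-14) = -(-195)/30*(-14) = -10*(-13/20)*(-14) = (13/2)*(-14) = -91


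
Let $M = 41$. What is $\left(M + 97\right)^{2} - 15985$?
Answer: $3059$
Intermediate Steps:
$\left(M + 97\right)^{2} - 15985 = \left(41 + 97\right)^{2} - 15985 = 138^{2} - 15985 = 19044 - 15985 = 3059$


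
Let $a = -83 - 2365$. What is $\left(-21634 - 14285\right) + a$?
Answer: $-38367$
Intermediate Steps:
$a = -2448$ ($a = -83 - 2365 = -2448$)
$\left(-21634 - 14285\right) + a = \left(-21634 - 14285\right) - 2448 = -35919 - 2448 = -38367$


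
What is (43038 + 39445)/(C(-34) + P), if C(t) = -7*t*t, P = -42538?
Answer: -82483/50630 ≈ -1.6291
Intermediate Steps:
C(t) = -7*t²
(43038 + 39445)/(C(-34) + P) = (43038 + 39445)/(-7*(-34)² - 42538) = 82483/(-7*1156 - 42538) = 82483/(-8092 - 42538) = 82483/(-50630) = 82483*(-1/50630) = -82483/50630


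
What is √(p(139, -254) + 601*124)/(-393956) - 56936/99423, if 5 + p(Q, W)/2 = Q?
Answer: -56936/99423 - √18698/196978 ≈ -0.57336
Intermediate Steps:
p(Q, W) = -10 + 2*Q
√(p(139, -254) + 601*124)/(-393956) - 56936/99423 = √((-10 + 2*139) + 601*124)/(-393956) - 56936/99423 = √((-10 + 278) + 74524)*(-1/393956) - 56936*1/99423 = √(268 + 74524)*(-1/393956) - 56936/99423 = √74792*(-1/393956) - 56936/99423 = (2*√18698)*(-1/393956) - 56936/99423 = -√18698/196978 - 56936/99423 = -56936/99423 - √18698/196978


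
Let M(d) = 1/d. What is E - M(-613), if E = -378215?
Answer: -231845794/613 ≈ -3.7822e+5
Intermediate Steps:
E - M(-613) = -378215 - 1/(-613) = -378215 - 1*(-1/613) = -378215 + 1/613 = -231845794/613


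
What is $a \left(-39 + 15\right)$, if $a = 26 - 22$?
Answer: $-96$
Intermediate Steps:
$a = 4$ ($a = 26 - 22 = 4$)
$a \left(-39 + 15\right) = 4 \left(-39 + 15\right) = 4 \left(-24\right) = -96$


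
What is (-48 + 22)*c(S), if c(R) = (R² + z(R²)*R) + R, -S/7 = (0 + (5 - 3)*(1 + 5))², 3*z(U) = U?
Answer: 8849943648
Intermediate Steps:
z(U) = U/3
S = -1008 (S = -7*(0 + (5 - 3)*(1 + 5))² = -7*(0 + 2*6)² = -7*(0 + 12)² = -7*12² = -7*144 = -1008)
c(R) = R + R² + R³/3 (c(R) = (R² + (R²/3)*R) + R = (R² + R³/3) + R = R + R² + R³/3)
(-48 + 22)*c(S) = (-48 + 22)*(-1008*(1 - 1008 + (⅓)*(-1008)²)) = -(-26208)*(1 - 1008 + (⅓)*1016064) = -(-26208)*(1 - 1008 + 338688) = -(-26208)*337681 = -26*(-340382448) = 8849943648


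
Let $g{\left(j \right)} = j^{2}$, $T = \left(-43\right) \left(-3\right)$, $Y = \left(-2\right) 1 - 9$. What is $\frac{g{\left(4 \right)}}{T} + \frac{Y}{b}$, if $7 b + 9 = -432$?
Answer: $\frac{809}{2709} \approx 0.29863$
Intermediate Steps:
$b = -63$ ($b = - \frac{9}{7} + \frac{1}{7} \left(-432\right) = - \frac{9}{7} - \frac{432}{7} = -63$)
$Y = -11$ ($Y = -2 - 9 = -11$)
$T = 129$
$\frac{g{\left(4 \right)}}{T} + \frac{Y}{b} = \frac{4^{2}}{129} - \frac{11}{-63} = 16 \cdot \frac{1}{129} - - \frac{11}{63} = \frac{16}{129} + \frac{11}{63} = \frac{809}{2709}$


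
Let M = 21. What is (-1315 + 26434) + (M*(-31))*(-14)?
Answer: 34233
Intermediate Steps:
(-1315 + 26434) + (M*(-31))*(-14) = (-1315 + 26434) + (21*(-31))*(-14) = 25119 - 651*(-14) = 25119 + 9114 = 34233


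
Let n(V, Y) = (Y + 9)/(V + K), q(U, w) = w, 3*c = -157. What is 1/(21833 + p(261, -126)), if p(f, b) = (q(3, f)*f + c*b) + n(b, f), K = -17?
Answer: 143/13806094 ≈ 1.0358e-5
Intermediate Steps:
c = -157/3 (c = (1/3)*(-157) = -157/3 ≈ -52.333)
n(V, Y) = (9 + Y)/(-17 + V) (n(V, Y) = (Y + 9)/(V - 17) = (9 + Y)/(-17 + V))
p(f, b) = f**2 - 157*b/3 + (9 + f)/(-17 + b) (p(f, b) = (f*f - 157*b/3) + (9 + f)/(-17 + b) = (f**2 - 157*b/3) + (9 + f)/(-17 + b) = f**2 - 157*b/3 + (9 + f)/(-17 + b))
1/(21833 + p(261, -126)) = 1/(21833 + (9 + 261 + (-17 - 126)*(-157*(-126) + 3*261**2)/3)/(-17 - 126)) = 1/(21833 + (9 + 261 + (1/3)*(-143)*(19782 + 3*68121))/(-143)) = 1/(21833 - (9 + 261 + (1/3)*(-143)*(19782 + 204363))/143) = 1/(21833 - (9 + 261 + (1/3)*(-143)*224145)/143) = 1/(21833 - (9 + 261 - 10684245)/143) = 1/(21833 - 1/143*(-10683975)) = 1/(21833 + 10683975/143) = 1/(13806094/143) = 143/13806094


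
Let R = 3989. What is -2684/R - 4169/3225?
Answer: -25286041/12864525 ≈ -1.9656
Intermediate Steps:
-2684/R - 4169/3225 = -2684/3989 - 4169/3225 = -25286041/12864525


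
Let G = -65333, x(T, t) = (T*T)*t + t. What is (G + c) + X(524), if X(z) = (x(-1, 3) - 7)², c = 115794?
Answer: 50462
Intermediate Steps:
x(T, t) = t + t*T² (x(T, t) = T²*t + t = t*T² + t = t + t*T²)
X(z) = 1 (X(z) = (3*(1 + (-1)²) - 7)² = (3*(1 + 1) - 7)² = (3*2 - 7)² = (6 - 7)² = (-1)² = 1)
(G + c) + X(524) = (-65333 + 115794) + 1 = 50461 + 1 = 50462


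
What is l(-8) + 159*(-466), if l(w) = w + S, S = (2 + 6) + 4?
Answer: -74090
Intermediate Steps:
S = 12 (S = 8 + 4 = 12)
l(w) = 12 + w (l(w) = w + 12 = 12 + w)
l(-8) + 159*(-466) = (12 - 8) + 159*(-466) = 4 - 74094 = -74090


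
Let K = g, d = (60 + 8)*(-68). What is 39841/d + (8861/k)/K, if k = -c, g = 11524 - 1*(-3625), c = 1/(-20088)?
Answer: 822467375923/70048976 ≈ 11741.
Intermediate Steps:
d = -4624 (d = 68*(-68) = -4624)
c = -1/20088 ≈ -4.9781e-5
g = 15149 (g = 11524 + 3625 = 15149)
K = 15149
k = 1/20088 (k = -1*(-1/20088) = 1/20088 ≈ 4.9781e-5)
39841/d + (8861/k)/K = 39841/(-4624) + (8861/(1/20088))/15149 = 39841*(-1/4624) + (8861*20088)*(1/15149) = -39841/4624 + 177999768*(1/15149) = -39841/4624 + 177999768/15149 = 822467375923/70048976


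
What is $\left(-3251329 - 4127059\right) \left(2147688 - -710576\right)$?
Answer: $-21089380798432$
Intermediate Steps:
$\left(-3251329 - 4127059\right) \left(2147688 - -710576\right) = - 7378388 \left(2147688 + \left(-752023 + 1462599\right)\right) = - 7378388 \left(2147688 + 710576\right) = \left(-7378388\right) 2858264 = -21089380798432$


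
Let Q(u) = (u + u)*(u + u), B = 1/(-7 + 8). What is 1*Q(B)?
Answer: 4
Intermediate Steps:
B = 1 (B = 1/1 = 1)
Q(u) = 4*u**2 (Q(u) = (2*u)*(2*u) = 4*u**2)
1*Q(B) = 1*(4*1**2) = 1*(4*1) = 1*4 = 4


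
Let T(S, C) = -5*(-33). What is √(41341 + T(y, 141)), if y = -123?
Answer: √41506 ≈ 203.73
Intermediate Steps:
T(S, C) = 165
√(41341 + T(y, 141)) = √(41341 + 165) = √41506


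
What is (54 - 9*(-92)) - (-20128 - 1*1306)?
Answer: 22316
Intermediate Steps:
(54 - 9*(-92)) - (-20128 - 1*1306) = (54 + 828) - (-20128 - 1306) = 882 - 1*(-21434) = 882 + 21434 = 22316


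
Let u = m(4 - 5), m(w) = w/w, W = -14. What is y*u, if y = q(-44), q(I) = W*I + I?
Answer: 572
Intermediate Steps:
m(w) = 1
q(I) = -13*I (q(I) = -14*I + I = -13*I)
y = 572 (y = -13*(-44) = 572)
u = 1
y*u = 572*1 = 572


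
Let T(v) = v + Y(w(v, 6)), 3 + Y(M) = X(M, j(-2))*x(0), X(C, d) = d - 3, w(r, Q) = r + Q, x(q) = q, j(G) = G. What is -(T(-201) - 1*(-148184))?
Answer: -147980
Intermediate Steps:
w(r, Q) = Q + r
X(C, d) = -3 + d
Y(M) = -3 (Y(M) = -3 + (-3 - 2)*0 = -3 - 5*0 = -3 + 0 = -3)
T(v) = -3 + v (T(v) = v - 3 = -3 + v)
-(T(-201) - 1*(-148184)) = -((-3 - 201) - 1*(-148184)) = -(-204 + 148184) = -1*147980 = -147980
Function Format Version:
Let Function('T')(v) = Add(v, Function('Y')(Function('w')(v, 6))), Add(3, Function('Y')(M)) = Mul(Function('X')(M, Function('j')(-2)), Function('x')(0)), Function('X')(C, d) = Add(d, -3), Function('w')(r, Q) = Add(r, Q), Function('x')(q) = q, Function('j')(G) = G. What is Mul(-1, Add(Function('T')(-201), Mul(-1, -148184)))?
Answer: -147980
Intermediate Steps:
Function('w')(r, Q) = Add(Q, r)
Function('X')(C, d) = Add(-3, d)
Function('Y')(M) = -3 (Function('Y')(M) = Add(-3, Mul(Add(-3, -2), 0)) = Add(-3, Mul(-5, 0)) = Add(-3, 0) = -3)
Function('T')(v) = Add(-3, v) (Function('T')(v) = Add(v, -3) = Add(-3, v))
Mul(-1, Add(Function('T')(-201), Mul(-1, -148184))) = Mul(-1, Add(Add(-3, -201), Mul(-1, -148184))) = Mul(-1, Add(-204, 148184)) = Mul(-1, 147980) = -147980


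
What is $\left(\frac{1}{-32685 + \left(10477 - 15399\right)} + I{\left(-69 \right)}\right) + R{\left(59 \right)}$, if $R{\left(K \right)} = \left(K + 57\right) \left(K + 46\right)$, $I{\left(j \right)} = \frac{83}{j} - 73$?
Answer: $\frac{31413127031}{2594883} \approx 12106.0$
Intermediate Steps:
$I{\left(j \right)} = -73 + \frac{83}{j}$
$R{\left(K \right)} = \left(46 + K\right) \left(57 + K\right)$ ($R{\left(K \right)} = \left(57 + K\right) \left(46 + K\right) = \left(46 + K\right) \left(57 + K\right)$)
$\left(\frac{1}{-32685 + \left(10477 - 15399\right)} + I{\left(-69 \right)}\right) + R{\left(59 \right)} = \left(\frac{1}{-32685 + \left(10477 - 15399\right)} - \left(73 - \frac{83}{-69}\right)\right) + \left(2622 + 59^{2} + 103 \cdot 59\right) = \left(\frac{1}{-32685 + \left(10477 - 15399\right)} + \left(-73 + 83 \left(- \frac{1}{69}\right)\right)\right) + \left(2622 + 3481 + 6077\right) = \left(\frac{1}{-32685 - 4922} - \frac{5120}{69}\right) + 12180 = \left(\frac{1}{-37607} - \frac{5120}{69}\right) + 12180 = \left(- \frac{1}{37607} - \frac{5120}{69}\right) + 12180 = - \frac{192547909}{2594883} + 12180 = \frac{31413127031}{2594883}$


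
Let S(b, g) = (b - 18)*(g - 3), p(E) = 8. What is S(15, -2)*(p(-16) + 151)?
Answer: 2385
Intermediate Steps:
S(b, g) = (-18 + b)*(-3 + g)
S(15, -2)*(p(-16) + 151) = (54 - 18*(-2) - 3*15 + 15*(-2))*(8 + 151) = (54 + 36 - 45 - 30)*159 = 15*159 = 2385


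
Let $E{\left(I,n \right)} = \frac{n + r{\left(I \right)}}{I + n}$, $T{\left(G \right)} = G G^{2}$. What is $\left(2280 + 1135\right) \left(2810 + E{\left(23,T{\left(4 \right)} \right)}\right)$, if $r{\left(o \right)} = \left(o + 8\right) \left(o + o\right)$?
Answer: $\frac{839953400}{87} \approx 9.6546 \cdot 10^{6}$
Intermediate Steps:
$T{\left(G \right)} = G^{3}$
$r{\left(o \right)} = 2 o \left(8 + o\right)$ ($r{\left(o \right)} = \left(8 + o\right) 2 o = 2 o \left(8 + o\right)$)
$E{\left(I,n \right)} = \frac{n + 2 I \left(8 + I\right)}{I + n}$
$\left(2280 + 1135\right) \left(2810 + E{\left(23,T{\left(4 \right)} \right)}\right) = \left(2280 + 1135\right) \left(2810 + \frac{4^{3} + 2 \cdot 23 \left(8 + 23\right)}{23 + 4^{3}}\right) = 3415 \left(2810 + \frac{64 + 2 \cdot 23 \cdot 31}{23 + 64}\right) = 3415 \left(2810 + \frac{64 + 1426}{87}\right) = 3415 \left(2810 + \frac{1}{87} \cdot 1490\right) = 3415 \left(2810 + \frac{1490}{87}\right) = 3415 \cdot \frac{245960}{87} = \frac{839953400}{87}$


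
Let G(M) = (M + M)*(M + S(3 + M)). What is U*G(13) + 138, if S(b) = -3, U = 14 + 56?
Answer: 18338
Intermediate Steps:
U = 70
G(M) = 2*M*(-3 + M) (G(M) = (M + M)*(M - 3) = (2*M)*(-3 + M) = 2*M*(-3 + M))
U*G(13) + 138 = 70*(2*13*(-3 + 13)) + 138 = 70*(2*13*10) + 138 = 70*260 + 138 = 18200 + 138 = 18338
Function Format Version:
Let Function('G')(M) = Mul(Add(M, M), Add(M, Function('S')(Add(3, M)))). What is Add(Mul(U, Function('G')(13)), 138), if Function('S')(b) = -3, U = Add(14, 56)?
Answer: 18338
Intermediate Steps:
U = 70
Function('G')(M) = Mul(2, M, Add(-3, M)) (Function('G')(M) = Mul(Add(M, M), Add(M, -3)) = Mul(Mul(2, M), Add(-3, M)) = Mul(2, M, Add(-3, M)))
Add(Mul(U, Function('G')(13)), 138) = Add(Mul(70, Mul(2, 13, Add(-3, 13))), 138) = Add(Mul(70, Mul(2, 13, 10)), 138) = Add(Mul(70, 260), 138) = Add(18200, 138) = 18338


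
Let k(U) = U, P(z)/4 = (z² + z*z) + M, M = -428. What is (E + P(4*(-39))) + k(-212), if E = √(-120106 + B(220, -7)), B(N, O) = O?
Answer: 192764 + I*√120113 ≈ 1.9276e+5 + 346.57*I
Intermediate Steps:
P(z) = -1712 + 8*z² (P(z) = 4*((z² + z*z) - 428) = 4*((z² + z²) - 428) = 4*(2*z² - 428) = 4*(-428 + 2*z²) = -1712 + 8*z²)
E = I*√120113 (E = √(-120106 - 7) = √(-120113) = I*√120113 ≈ 346.57*I)
(E + P(4*(-39))) + k(-212) = (I*√120113 + (-1712 + 8*(4*(-39))²)) - 212 = (I*√120113 + (-1712 + 8*(-156)²)) - 212 = (I*√120113 + (-1712 + 8*24336)) - 212 = (I*√120113 + (-1712 + 194688)) - 212 = (I*√120113 + 192976) - 212 = (192976 + I*√120113) - 212 = 192764 + I*√120113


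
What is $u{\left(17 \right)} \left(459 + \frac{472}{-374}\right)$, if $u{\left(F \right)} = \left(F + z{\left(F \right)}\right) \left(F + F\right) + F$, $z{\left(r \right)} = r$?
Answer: $\frac{5906193}{11} \approx 5.3693 \cdot 10^{5}$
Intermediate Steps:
$u{\left(F \right)} = F + 4 F^{2}$ ($u{\left(F \right)} = \left(F + F\right) \left(F + F\right) + F = 2 F 2 F + F = 4 F^{2} + F = F + 4 F^{2}$)
$u{\left(17 \right)} \left(459 + \frac{472}{-374}\right) = 17 \left(1 + 4 \cdot 17\right) \left(459 + \frac{472}{-374}\right) = 17 \left(1 + 68\right) \left(459 + 472 \left(- \frac{1}{374}\right)\right) = 17 \cdot 69 \left(459 - \frac{236}{187}\right) = 1173 \cdot \frac{85597}{187} = \frac{5906193}{11}$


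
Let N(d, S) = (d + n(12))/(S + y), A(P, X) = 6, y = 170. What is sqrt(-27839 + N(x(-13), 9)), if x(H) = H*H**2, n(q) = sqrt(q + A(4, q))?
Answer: sqrt(-892382662 + 537*sqrt(2))/179 ≈ 166.89*I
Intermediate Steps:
n(q) = sqrt(6 + q) (n(q) = sqrt(q + 6) = sqrt(6 + q))
x(H) = H**3
N(d, S) = (d + 3*sqrt(2))/(170 + S) (N(d, S) = (d + sqrt(6 + 12))/(S + 170) = (d + sqrt(18))/(170 + S) = (d + 3*sqrt(2))/(170 + S))
sqrt(-27839 + N(x(-13), 9)) = sqrt(-27839 + ((-13)**3 + 3*sqrt(2))/(170 + 9)) = sqrt(-27839 + (-2197 + 3*sqrt(2))/179) = sqrt(-27839 + (-2197/179 + 3*sqrt(2)/179)) = sqrt(-4985378/179 + 3*sqrt(2)/179)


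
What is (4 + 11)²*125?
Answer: 28125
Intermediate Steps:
(4 + 11)²*125 = 15²*125 = 225*125 = 28125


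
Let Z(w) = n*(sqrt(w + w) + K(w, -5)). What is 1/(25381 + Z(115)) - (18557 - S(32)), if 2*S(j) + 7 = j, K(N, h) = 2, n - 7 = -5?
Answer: -4780010318875/257758922 - 2*sqrt(230)/644397305 ≈ -18545.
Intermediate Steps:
n = 2 (n = 7 - 5 = 2)
S(j) = -7/2 + j/2
Z(w) = 4 + 2*sqrt(2)*sqrt(w) (Z(w) = 2*(sqrt(w + w) + 2) = 2*(sqrt(2*w) + 2) = 2*(sqrt(2)*sqrt(w) + 2) = 2*(2 + sqrt(2)*sqrt(w)) = 4 + 2*sqrt(2)*sqrt(w))
1/(25381 + Z(115)) - (18557 - S(32)) = 1/(25381 + (4 + 2*sqrt(2)*sqrt(115))) - (18557 - (-7/2 + (1/2)*32)) = 1/(25381 + (4 + 2*sqrt(230))) - (18557 - (-7/2 + 16)) = 1/(25385 + 2*sqrt(230)) - (18557 - 1*25/2) = 1/(25385 + 2*sqrt(230)) - (18557 - 25/2) = 1/(25385 + 2*sqrt(230)) - 1*37089/2 = 1/(25385 + 2*sqrt(230)) - 37089/2 = -37089/2 + 1/(25385 + 2*sqrt(230))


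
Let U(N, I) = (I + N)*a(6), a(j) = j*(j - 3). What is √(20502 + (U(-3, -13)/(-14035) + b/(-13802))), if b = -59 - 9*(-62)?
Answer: √769316023436606866570/193711070 ≈ 143.19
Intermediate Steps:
b = 499 (b = -59 + 558 = 499)
a(j) = j*(-3 + j)
U(N, I) = 18*I + 18*N (U(N, I) = (I + N)*(6*(-3 + 6)) = (I + N)*(6*3) = (I + N)*18 = 18*I + 18*N)
√(20502 + (U(-3, -13)/(-14035) + b/(-13802))) = √(20502 + ((18*(-13) + 18*(-3))/(-14035) + 499/(-13802))) = √(20502 + ((-234 - 54)*(-1/14035) + 499*(-1/13802))) = √(20502 + (-288*(-1/14035) - 499/13802)) = √(20502 + (288/14035 - 499/13802)) = √(20502 - 3028489/193711070) = √(3971461328651/193711070) = √769316023436606866570/193711070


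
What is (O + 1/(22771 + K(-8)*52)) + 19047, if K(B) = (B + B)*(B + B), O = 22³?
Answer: 1071484686/36083 ≈ 29695.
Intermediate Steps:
O = 10648
K(B) = 4*B² (K(B) = (2*B)*(2*B) = 4*B²)
(O + 1/(22771 + K(-8)*52)) + 19047 = (10648 + 1/(22771 + (4*(-8)²)*52)) + 19047 = (10648 + 1/(22771 + (4*64)*52)) + 19047 = (10648 + 1/(22771 + 256*52)) + 19047 = (10648 + 1/(22771 + 13312)) + 19047 = (10648 + 1/36083) + 19047 = 384211785/36083 + 19047 = 1071484686/36083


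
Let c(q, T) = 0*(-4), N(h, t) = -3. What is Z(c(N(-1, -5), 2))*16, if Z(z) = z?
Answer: 0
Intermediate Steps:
c(q, T) = 0
Z(c(N(-1, -5), 2))*16 = 0*16 = 0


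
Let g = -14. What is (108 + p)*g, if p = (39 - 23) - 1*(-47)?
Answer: -2394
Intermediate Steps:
p = 63 (p = 16 + 47 = 63)
(108 + p)*g = (108 + 63)*(-14) = 171*(-14) = -2394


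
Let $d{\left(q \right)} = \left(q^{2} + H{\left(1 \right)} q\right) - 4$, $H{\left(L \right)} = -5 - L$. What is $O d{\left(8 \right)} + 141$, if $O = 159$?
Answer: $2049$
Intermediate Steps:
$d{\left(q \right)} = -4 + q^{2} - 6 q$ ($d{\left(q \right)} = \left(q^{2} + \left(-5 - 1\right) q\right) - 4 = \left(q^{2} - 6 q\right) - 4 = -4 + q^{2} - 6 q$)
$O d{\left(8 \right)} + 141 = 159 \left(-4 + 8^{2} - 48\right) + 141 = 159 \left(-4 + 64 - 48\right) + 141 = 159 \cdot 12 + 141 = 1908 + 141 = 2049$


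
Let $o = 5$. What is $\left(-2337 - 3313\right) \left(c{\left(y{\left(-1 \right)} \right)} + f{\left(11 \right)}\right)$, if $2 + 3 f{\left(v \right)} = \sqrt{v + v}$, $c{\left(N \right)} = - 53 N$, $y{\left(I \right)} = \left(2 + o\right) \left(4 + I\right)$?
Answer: $\frac{18876650}{3} - \frac{5650 \sqrt{22}}{3} \approx 6.2834 \cdot 10^{6}$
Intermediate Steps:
$y{\left(I \right)} = 28 + 7 I$ ($y{\left(I \right)} = \left(2 + 5\right) \left(4 + I\right) = 7 \left(4 + I\right) = 28 + 7 I$)
$f{\left(v \right)} = - \frac{2}{3} + \frac{\sqrt{2} \sqrt{v}}{3}$ ($f{\left(v \right)} = - \frac{2}{3} + \frac{\sqrt{v + v}}{3} = - \frac{2}{3} + \frac{\sqrt{2 v}}{3} = - \frac{2}{3} + \frac{\sqrt{2} \sqrt{v}}{3}$)
$\left(-2337 - 3313\right) \left(c{\left(y{\left(-1 \right)} \right)} + f{\left(11 \right)}\right) = \left(-2337 - 3313\right) \left(- 53 \left(28 + 7 \left(-1\right)\right) - \left(\frac{2}{3} - \frac{\sqrt{2} \sqrt{11}}{3}\right)\right) = - 5650 \left(- 53 \left(28 - 7\right) - \left(\frac{2}{3} - \frac{\sqrt{22}}{3}\right)\right) = - 5650 \left(\left(-53\right) 21 - \left(\frac{2}{3} - \frac{\sqrt{22}}{3}\right)\right) = - 5650 \left(-1113 - \left(\frac{2}{3} - \frac{\sqrt{22}}{3}\right)\right) = - 5650 \left(- \frac{3341}{3} + \frac{\sqrt{22}}{3}\right) = \frac{18876650}{3} - \frac{5650 \sqrt{22}}{3}$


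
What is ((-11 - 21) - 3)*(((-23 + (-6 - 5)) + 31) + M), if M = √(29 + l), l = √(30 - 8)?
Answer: 105 - 35*√(29 + √22) ≈ -98.152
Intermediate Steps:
l = √22 ≈ 4.6904
M = √(29 + √22) ≈ 5.8043
((-11 - 21) - 3)*(((-23 + (-6 - 5)) + 31) + M) = ((-11 - 21) - 3)*(((-23 + (-6 - 5)) + 31) + √(29 + √22)) = (-32 - 3)*(((-23 - 11) + 31) + √(29 + √22)) = -35*((-34 + 31) + √(29 + √22)) = -35*(-3 + √(29 + √22)) = 105 - 35*√(29 + √22)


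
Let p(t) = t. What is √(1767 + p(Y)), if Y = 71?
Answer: √1838 ≈ 42.872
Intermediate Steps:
√(1767 + p(Y)) = √(1767 + 71) = √1838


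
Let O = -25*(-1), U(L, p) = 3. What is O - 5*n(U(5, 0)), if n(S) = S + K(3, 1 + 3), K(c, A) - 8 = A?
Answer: -50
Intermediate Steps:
K(c, A) = 8 + A
n(S) = 12 + S (n(S) = S + (8 + (1 + 3)) = S + (8 + 4) = S + 12 = 12 + S)
O = 25 (O = -5*(-5) = 25)
O - 5*n(U(5, 0)) = 25 - 5*(12 + 3) = 25 - 5*15 = 25 - 75 = -50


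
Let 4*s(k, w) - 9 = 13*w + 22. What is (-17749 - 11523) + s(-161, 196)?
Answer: -114509/4 ≈ -28627.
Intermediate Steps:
s(k, w) = 31/4 + 13*w/4 (s(k, w) = 9/4 + (13*w + 22)/4 = 9/4 + (22 + 13*w)/4 = 9/4 + (11/2 + 13*w/4) = 31/4 + 13*w/4)
(-17749 - 11523) + s(-161, 196) = (-17749 - 11523) + (31/4 + (13/4)*196) = -29272 + (31/4 + 637) = -29272 + 2579/4 = -114509/4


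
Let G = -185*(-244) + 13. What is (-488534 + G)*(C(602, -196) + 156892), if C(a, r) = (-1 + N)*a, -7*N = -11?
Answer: -69715454916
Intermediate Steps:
N = 11/7 (N = -⅐*(-11) = 11/7 ≈ 1.5714)
G = 45153 (G = 45140 + 13 = 45153)
C(a, r) = 4*a/7 (C(a, r) = (-1 + 11/7)*a = 4*a/7)
(-488534 + G)*(C(602, -196) + 156892) = (-488534 + 45153)*((4/7)*602 + 156892) = -443381*(344 + 156892) = -443381*157236 = -69715454916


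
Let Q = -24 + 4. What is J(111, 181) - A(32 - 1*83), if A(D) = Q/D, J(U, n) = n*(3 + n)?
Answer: 1698484/51 ≈ 33304.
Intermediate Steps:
Q = -20
A(D) = -20/D
J(111, 181) - A(32 - 1*83) = 181*(3 + 181) - (-20)/(32 - 1*83) = 181*184 - (-20)/(32 - 83) = 33304 - (-20)/(-51) = 33304 - (-20)*(-1)/51 = 33304 - 1*20/51 = 33304 - 20/51 = 1698484/51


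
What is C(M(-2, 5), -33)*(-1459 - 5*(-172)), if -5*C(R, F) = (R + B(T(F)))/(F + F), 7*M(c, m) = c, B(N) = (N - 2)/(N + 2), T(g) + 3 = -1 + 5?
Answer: 7787/6930 ≈ 1.1237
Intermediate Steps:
T(g) = 1 (T(g) = -3 + (-1 + 5) = -3 + 4 = 1)
B(N) = (-2 + N)/(2 + N)
M(c, m) = c/7
C(R, F) = -(-⅓ + R)/(10*F) (C(R, F) = -(R + (-2 + 1)/(2 + 1))/(5*(F + F)) = -(R - 1/3)/(5*(2*F)) = -(R + (⅓)*(-1))*1/(2*F)/5 = -(R - ⅓)*1/(2*F)/5 = -(-⅓ + R)*1/(2*F)/5 = -(-⅓ + R)/(10*F))
C(M(-2, 5), -33)*(-1459 - 5*(-172)) = ((1/30)*(1 - 3*(-2)/7)/(-33))*(-1459 - 5*(-172)) = ((1/30)*(-1/33)*(1 - 3*(-2/7)))*(-1459 + 860) = ((1/30)*(-1/33)*(1 + 6/7))*(-599) = ((1/30)*(-1/33)*(13/7))*(-599) = -13/6930*(-599) = 7787/6930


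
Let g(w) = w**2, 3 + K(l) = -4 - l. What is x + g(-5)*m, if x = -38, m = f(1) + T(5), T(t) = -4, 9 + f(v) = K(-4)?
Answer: -438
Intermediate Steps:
K(l) = -7 - l (K(l) = -3 + (-4 - l) = -7 - l)
f(v) = -12 (f(v) = -9 + (-7 - 1*(-4)) = -9 + (-7 + 4) = -9 - 3 = -12)
m = -16 (m = -12 - 4 = -16)
x + g(-5)*m = -38 + (-5)**2*(-16) = -38 + 25*(-16) = -38 - 400 = -438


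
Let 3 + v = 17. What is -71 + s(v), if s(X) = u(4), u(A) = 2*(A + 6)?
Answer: -51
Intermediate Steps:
u(A) = 12 + 2*A (u(A) = 2*(6 + A) = 12 + 2*A)
v = 14 (v = -3 + 17 = 14)
s(X) = 20 (s(X) = 12 + 2*4 = 12 + 8 = 20)
-71 + s(v) = -71 + 20 = -51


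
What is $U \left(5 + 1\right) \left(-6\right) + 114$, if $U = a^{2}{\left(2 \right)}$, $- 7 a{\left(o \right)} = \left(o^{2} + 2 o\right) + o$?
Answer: $\frac{1986}{49} \approx 40.531$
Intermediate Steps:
$a{\left(o \right)} = - \frac{3 o}{7} - \frac{o^{2}}{7}$ ($a{\left(o \right)} = - \frac{\left(o^{2} + 2 o\right) + o}{7} = - \frac{o^{2} + 3 o}{7} = - \frac{3 o}{7} - \frac{o^{2}}{7}$)
$U = \frac{100}{49}$ ($U = \left(\left(- \frac{1}{7}\right) 2 \left(3 + 2\right)\right)^{2} = \left(\left(- \frac{1}{7}\right) 2 \cdot 5\right)^{2} = \left(- \frac{10}{7}\right)^{2} = \frac{100}{49} \approx 2.0408$)
$U \left(5 + 1\right) \left(-6\right) + 114 = \frac{100 \left(5 + 1\right) \left(-6\right)}{49} + 114 = \frac{100 \cdot 6 \left(-6\right)}{49} + 114 = \frac{100}{49} \left(-36\right) + 114 = - \frac{3600}{49} + 114 = \frac{1986}{49}$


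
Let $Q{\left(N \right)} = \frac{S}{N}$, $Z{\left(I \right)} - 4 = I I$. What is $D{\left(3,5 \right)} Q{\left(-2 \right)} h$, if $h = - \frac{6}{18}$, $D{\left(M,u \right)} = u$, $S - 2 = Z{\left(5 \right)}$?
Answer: $\frac{155}{6} \approx 25.833$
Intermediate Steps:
$Z{\left(I \right)} = 4 + I^{2}$ ($Z{\left(I \right)} = 4 + I I = 4 + I^{2}$)
$S = 31$ ($S = 2 + \left(4 + 5^{2}\right) = 2 + \left(4 + 25\right) = 2 + 29 = 31$)
$h = - \frac{1}{3}$ ($h = \left(-6\right) \frac{1}{18} = - \frac{1}{3} \approx -0.33333$)
$Q{\left(N \right)} = \frac{31}{N}$
$D{\left(3,5 \right)} Q{\left(-2 \right)} h = 5 \frac{31}{-2} \left(- \frac{1}{3}\right) = 5 \cdot 31 \left(- \frac{1}{2}\right) \left(- \frac{1}{3}\right) = 5 \left(- \frac{31}{2}\right) \left(- \frac{1}{3}\right) = \left(- \frac{155}{2}\right) \left(- \frac{1}{3}\right) = \frac{155}{6}$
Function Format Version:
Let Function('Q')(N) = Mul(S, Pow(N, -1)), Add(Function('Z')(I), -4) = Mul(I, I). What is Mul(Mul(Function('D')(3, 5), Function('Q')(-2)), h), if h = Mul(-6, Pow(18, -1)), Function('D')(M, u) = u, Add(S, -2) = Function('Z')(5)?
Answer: Rational(155, 6) ≈ 25.833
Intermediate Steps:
Function('Z')(I) = Add(4, Pow(I, 2)) (Function('Z')(I) = Add(4, Mul(I, I)) = Add(4, Pow(I, 2)))
S = 31 (S = Add(2, Add(4, Pow(5, 2))) = Add(2, Add(4, 25)) = Add(2, 29) = 31)
h = Rational(-1, 3) (h = Mul(-6, Rational(1, 18)) = Rational(-1, 3) ≈ -0.33333)
Function('Q')(N) = Mul(31, Pow(N, -1))
Mul(Mul(Function('D')(3, 5), Function('Q')(-2)), h) = Mul(Mul(5, Mul(31, Pow(-2, -1))), Rational(-1, 3)) = Mul(Mul(5, Mul(31, Rational(-1, 2))), Rational(-1, 3)) = Mul(Mul(5, Rational(-31, 2)), Rational(-1, 3)) = Mul(Rational(-155, 2), Rational(-1, 3)) = Rational(155, 6)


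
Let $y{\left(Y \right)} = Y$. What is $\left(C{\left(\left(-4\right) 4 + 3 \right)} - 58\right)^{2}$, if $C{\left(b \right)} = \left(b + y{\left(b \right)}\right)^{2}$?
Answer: $381924$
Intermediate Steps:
$C{\left(b \right)} = 4 b^{2}$ ($C{\left(b \right)} = \left(b + b\right)^{2} = \left(2 b\right)^{2} = 4 b^{2}$)
$\left(C{\left(\left(-4\right) 4 + 3 \right)} - 58\right)^{2} = \left(4 \left(\left(-4\right) 4 + 3\right)^{2} - 58\right)^{2} = \left(4 \left(-16 + 3\right)^{2} - 58\right)^{2} = \left(4 \left(-13\right)^{2} - 58\right)^{2} = \left(4 \cdot 169 - 58\right)^{2} = \left(676 - 58\right)^{2} = 618^{2} = 381924$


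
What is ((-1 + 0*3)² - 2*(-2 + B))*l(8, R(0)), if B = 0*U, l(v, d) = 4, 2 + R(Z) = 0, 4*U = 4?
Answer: 20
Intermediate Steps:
U = 1 (U = (¼)*4 = 1)
R(Z) = -2 (R(Z) = -2 + 0 = -2)
B = 0 (B = 0*1 = 0)
((-1 + 0*3)² - 2*(-2 + B))*l(8, R(0)) = ((-1 + 0*3)² - 2*(-2 + 0))*4 = ((-1 + 0)² - 2*(-2))*4 = ((-1)² + 4)*4 = (1 + 4)*4 = 5*4 = 20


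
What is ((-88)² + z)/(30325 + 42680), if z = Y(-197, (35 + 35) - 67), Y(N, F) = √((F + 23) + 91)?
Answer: 7744/73005 + √13/24335 ≈ 0.10622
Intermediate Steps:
Y(N, F) = √(114 + F) (Y(N, F) = √((23 + F) + 91) = √(114 + F))
z = 3*√13 (z = √(114 + ((35 + 35) - 67)) = √(114 + (70 - 67)) = √(114 + 3) = √117 = 3*√13 ≈ 10.817)
((-88)² + z)/(30325 + 42680) = ((-88)² + 3*√13)/(30325 + 42680) = (7744 + 3*√13)/73005 = (7744 + 3*√13)*(1/73005) = 7744/73005 + √13/24335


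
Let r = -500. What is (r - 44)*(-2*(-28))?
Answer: -30464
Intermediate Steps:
(r - 44)*(-2*(-28)) = (-500 - 44)*(-2*(-28)) = -544*56 = -30464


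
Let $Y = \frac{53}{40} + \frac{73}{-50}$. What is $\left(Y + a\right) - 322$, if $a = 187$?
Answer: $- \frac{27027}{200} \approx -135.14$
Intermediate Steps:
$Y = - \frac{27}{200}$ ($Y = 53 \cdot \frac{1}{40} + 73 \left(- \frac{1}{50}\right) = \frac{53}{40} - \frac{73}{50} = - \frac{27}{200} \approx -0.135$)
$\left(Y + a\right) - 322 = \left(- \frac{27}{200} + 187\right) - 322 = \frac{37373}{200} - 322 = - \frac{27027}{200}$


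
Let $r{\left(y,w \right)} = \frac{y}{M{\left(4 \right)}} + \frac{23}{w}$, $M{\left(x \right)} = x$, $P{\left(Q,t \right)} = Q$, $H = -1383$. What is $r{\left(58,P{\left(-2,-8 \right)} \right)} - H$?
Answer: $1386$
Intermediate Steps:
$r{\left(y,w \right)} = \frac{23}{w} + \frac{y}{4}$ ($r{\left(y,w \right)} = \frac{y}{4} + \frac{23}{w} = \frac{23}{w} + \frac{y}{4}$)
$r{\left(58,P{\left(-2,-8 \right)} \right)} - H = \left(\frac{23}{-2} + \frac{1}{4} \cdot 58\right) - -1383 = \left(23 \left(- \frac{1}{2}\right) + \frac{29}{2}\right) + 1383 = \left(- \frac{23}{2} + \frac{29}{2}\right) + 1383 = 3 + 1383 = 1386$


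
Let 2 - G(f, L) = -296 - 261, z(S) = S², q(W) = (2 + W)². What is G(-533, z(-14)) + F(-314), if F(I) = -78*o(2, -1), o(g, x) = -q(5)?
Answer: 4381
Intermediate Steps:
o(g, x) = -49 (o(g, x) = -(2 + 5)² = -1*7² = -1*49 = -49)
G(f, L) = 559 (G(f, L) = 2 - (-296 - 261) = 2 - 1*(-557) = 2 + 557 = 559)
F(I) = 3822 (F(I) = -78*(-49) = 3822)
G(-533, z(-14)) + F(-314) = 559 + 3822 = 4381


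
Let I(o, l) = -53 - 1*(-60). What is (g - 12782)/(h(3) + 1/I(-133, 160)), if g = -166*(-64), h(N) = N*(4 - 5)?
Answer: 7553/10 ≈ 755.30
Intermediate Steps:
I(o, l) = 7 (I(o, l) = -53 + 60 = 7)
h(N) = -N (h(N) = N*(-1) = -N)
g = 10624
(g - 12782)/(h(3) + 1/I(-133, 160)) = (10624 - 12782)/(-1*3 + 1/7) = -2158/(-3 + 1/7) = -2158/(-20/7) = -2158*(-7/20) = 7553/10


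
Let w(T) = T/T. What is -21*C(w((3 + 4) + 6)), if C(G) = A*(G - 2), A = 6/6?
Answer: 21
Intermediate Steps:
A = 1 (A = 6*(⅙) = 1)
w(T) = 1
C(G) = -2 + G (C(G) = 1*(G - 2) = 1*(-2 + G) = -2 + G)
-21*C(w((3 + 4) + 6)) = -21*(-2 + 1) = -21*(-1) = -1*(-21) = 21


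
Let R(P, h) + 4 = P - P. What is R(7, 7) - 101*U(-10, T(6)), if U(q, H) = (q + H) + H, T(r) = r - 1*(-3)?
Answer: -812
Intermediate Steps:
T(r) = 3 + r (T(r) = r + 3 = 3 + r)
R(P, h) = -4 (R(P, h) = -4 + (P - P) = -4 + 0 = -4)
U(q, H) = q + 2*H (U(q, H) = (H + q) + H = q + 2*H)
R(7, 7) - 101*U(-10, T(6)) = -4 - 101*(-10 + 2*(3 + 6)) = -4 - 101*(-10 + 2*9) = -4 - 101*(-10 + 18) = -4 - 101*8 = -4 - 808 = -812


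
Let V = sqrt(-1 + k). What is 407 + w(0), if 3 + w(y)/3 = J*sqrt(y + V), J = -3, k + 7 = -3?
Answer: 398 - 9*11**(1/4)*sqrt(I) ≈ 386.41 - 11.59*I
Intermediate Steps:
k = -10 (k = -7 - 3 = -10)
V = I*sqrt(11) (V = sqrt(-1 - 10) = sqrt(-11) = I*sqrt(11) ≈ 3.3166*I)
w(y) = -9 - 9*sqrt(y + I*sqrt(11)) (w(y) = -9 + 3*(-3*sqrt(y + I*sqrt(11))) = -9 - 9*sqrt(y + I*sqrt(11)))
407 + w(0) = 407 + (-9 - 9*sqrt(0 + I*sqrt(11))) = 407 + (-9 - 9*11**(1/4)*sqrt(I)) = 398 - 9*11**(1/4)*sqrt(I)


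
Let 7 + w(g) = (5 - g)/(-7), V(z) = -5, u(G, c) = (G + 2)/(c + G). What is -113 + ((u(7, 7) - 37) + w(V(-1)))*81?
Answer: -52369/14 ≈ -3740.6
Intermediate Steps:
u(G, c) = (2 + G)/(G + c)
w(g) = -54/7 + g/7 (w(g) = -7 + (5 - g)/(-7) = -7 + (5 - g)*(-⅐) = -7 + (-5/7 + g/7) = -54/7 + g/7)
-113 + ((u(7, 7) - 37) + w(V(-1)))*81 = -113 + (((2 + 7)/(7 + 7) - 37) + (-54/7 + (⅐)*(-5)))*81 = -113 + ((9/14 - 37) + (-54/7 - 5/7))*81 = -113 + (((1/14)*9 - 37) - 59/7)*81 = -113 + ((9/14 - 37) - 59/7)*81 = -113 + (-509/14 - 59/7)*81 = -113 - 627/14*81 = -113 - 50787/14 = -52369/14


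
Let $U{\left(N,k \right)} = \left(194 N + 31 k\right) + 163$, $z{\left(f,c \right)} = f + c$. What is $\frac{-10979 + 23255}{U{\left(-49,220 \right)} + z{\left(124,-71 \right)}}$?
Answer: $- \frac{6138}{1235} \approx -4.97$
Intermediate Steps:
$z{\left(f,c \right)} = c + f$
$U{\left(N,k \right)} = 163 + 31 k + 194 N$ ($U{\left(N,k \right)} = \left(31 k + 194 N\right) + 163 = 163 + 31 k + 194 N$)
$\frac{-10979 + 23255}{U{\left(-49,220 \right)} + z{\left(124,-71 \right)}} = \frac{-10979 + 23255}{\left(163 + 31 \cdot 220 + 194 \left(-49\right)\right) + \left(-71 + 124\right)} = \frac{12276}{\left(163 + 6820 - 9506\right) + 53} = \frac{12276}{-2523 + 53} = \frac{12276}{-2470} = 12276 \left(- \frac{1}{2470}\right) = - \frac{6138}{1235}$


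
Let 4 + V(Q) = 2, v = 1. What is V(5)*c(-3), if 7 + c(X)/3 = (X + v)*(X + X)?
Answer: -30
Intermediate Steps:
c(X) = -21 + 6*X*(1 + X) (c(X) = -21 + 3*((X + 1)*(X + X)) = -21 + 3*((1 + X)*(2*X)) = -21 + 3*(2*X*(1 + X)) = -21 + 6*X*(1 + X))
V(Q) = -2 (V(Q) = -4 + 2 = -2)
V(5)*c(-3) = -2*(-21 + 6*(-3) + 6*(-3)**2) = -2*(-21 - 18 + 6*9) = -2*(-21 - 18 + 54) = -2*15 = -30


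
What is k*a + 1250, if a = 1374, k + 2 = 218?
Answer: 298034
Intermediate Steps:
k = 216 (k = -2 + 218 = 216)
k*a + 1250 = 216*1374 + 1250 = 296784 + 1250 = 298034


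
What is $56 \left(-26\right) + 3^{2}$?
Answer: $-1447$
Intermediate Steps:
$56 \left(-26\right) + 3^{2} = -1456 + 9 = -1447$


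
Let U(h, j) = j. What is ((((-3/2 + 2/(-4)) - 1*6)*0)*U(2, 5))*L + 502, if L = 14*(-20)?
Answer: 502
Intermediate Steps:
L = -280
((((-3/2 + 2/(-4)) - 1*6)*0)*U(2, 5))*L + 502 = ((((-3/2 + 2/(-4)) - 1*6)*0)*5)*(-280) + 502 = ((((-3*½ + 2*(-¼)) - 6)*0)*5)*(-280) + 502 = ((((-3/2 - ½) - 6)*0)*5)*(-280) + 502 = (((-2 - 6)*0)*5)*(-280) + 502 = (-8*0*5)*(-280) + 502 = (0*5)*(-280) + 502 = 0*(-280) + 502 = 0 + 502 = 502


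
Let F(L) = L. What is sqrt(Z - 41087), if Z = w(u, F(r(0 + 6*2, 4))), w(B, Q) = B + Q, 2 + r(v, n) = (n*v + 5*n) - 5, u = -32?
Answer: 3*I*sqrt(4562) ≈ 202.63*I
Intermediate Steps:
r(v, n) = -7 + 5*n + n*v (r(v, n) = -2 + ((n*v + 5*n) - 5) = -2 + ((5*n + n*v) - 5) = -2 + (-5 + 5*n + n*v) = -7 + 5*n + n*v)
Z = 29 (Z = -32 + (-7 + 5*4 + 4*(0 + 6*2)) = -32 + (-7 + 20 + 4*(0 + 12)) = -32 + (-7 + 20 + 4*12) = -32 + (-7 + 20 + 48) = -32 + 61 = 29)
sqrt(Z - 41087) = sqrt(29 - 41087) = sqrt(-41058) = 3*I*sqrt(4562)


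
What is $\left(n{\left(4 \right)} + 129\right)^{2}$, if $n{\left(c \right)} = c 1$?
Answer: $17689$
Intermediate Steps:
$n{\left(c \right)} = c$
$\left(n{\left(4 \right)} + 129\right)^{2} = \left(4 + 129\right)^{2} = 133^{2} = 17689$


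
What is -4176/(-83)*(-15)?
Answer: -62640/83 ≈ -754.70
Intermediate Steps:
-4176/(-83)*(-15) = -4176*(-1)/83*(-15) = -48*(-87/83)*(-15) = (4176/83)*(-15) = -62640/83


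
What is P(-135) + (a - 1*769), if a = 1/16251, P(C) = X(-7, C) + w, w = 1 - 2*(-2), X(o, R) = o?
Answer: -12529520/16251 ≈ -771.00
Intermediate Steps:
w = 5 (w = 1 + 4 = 5)
P(C) = -2 (P(C) = -7 + 5 = -2)
a = 1/16251 ≈ 6.1535e-5
P(-135) + (a - 1*769) = -2 + (1/16251 - 1*769) = -2 + (1/16251 - 769) = -2 - 12497018/16251 = -12529520/16251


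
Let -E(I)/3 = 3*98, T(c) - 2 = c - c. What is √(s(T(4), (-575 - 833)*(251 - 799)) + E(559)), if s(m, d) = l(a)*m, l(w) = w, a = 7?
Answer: 2*I*√217 ≈ 29.462*I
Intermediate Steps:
T(c) = 2 (T(c) = 2 + (c - c) = 2 + 0 = 2)
E(I) = -882 (E(I) = -9*98 = -3*294 = -882)
s(m, d) = 7*m
√(s(T(4), (-575 - 833)*(251 - 799)) + E(559)) = √(7*2 - 882) = √(14 - 882) = √(-868) = 2*I*√217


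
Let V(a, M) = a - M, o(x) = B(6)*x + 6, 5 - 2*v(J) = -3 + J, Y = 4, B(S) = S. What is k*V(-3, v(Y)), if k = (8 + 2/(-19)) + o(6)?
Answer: -4740/19 ≈ -249.47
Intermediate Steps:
v(J) = 4 - J/2 (v(J) = 5/2 - (-3 + J)/2 = 5/2 + (3/2 - J/2) = 4 - J/2)
o(x) = 6 + 6*x (o(x) = 6*x + 6 = 6 + 6*x)
k = 948/19 (k = (8 + 2/(-19)) + (6 + 6*6) = (8 + 2*(-1/19)) + (6 + 36) = (8 - 2/19) + 42 = 150/19 + 42 = 948/19 ≈ 49.895)
k*V(-3, v(Y)) = 948*(-3 - (4 - ½*4))/19 = 948*(-3 - (4 - 2))/19 = 948*(-3 - 1*2)/19 = 948*(-3 - 2)/19 = (948/19)*(-5) = -4740/19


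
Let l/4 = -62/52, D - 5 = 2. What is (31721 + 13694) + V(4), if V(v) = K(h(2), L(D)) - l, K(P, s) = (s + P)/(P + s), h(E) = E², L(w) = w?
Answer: 590470/13 ≈ 45421.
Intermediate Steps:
D = 7 (D = 5 + 2 = 7)
l = -62/13 (l = 4*(-62/52) = 4*(-62*1/52) = 4*(-31/26) = -62/13 ≈ -4.7692)
K(P, s) = 1 (K(P, s) = (P + s)/(P + s) = 1)
V(v) = 75/13 (V(v) = 1 - 1*(-62/13) = 1 + 62/13 = 75/13)
(31721 + 13694) + V(4) = (31721 + 13694) + 75/13 = 45415 + 75/13 = 590470/13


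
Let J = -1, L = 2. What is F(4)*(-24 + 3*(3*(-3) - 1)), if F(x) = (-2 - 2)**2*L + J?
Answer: -1674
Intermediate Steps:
F(x) = 31 (F(x) = (-2 - 2)**2*2 - 1 = (-4)**2*2 - 1 = 16*2 - 1 = 32 - 1 = 31)
F(4)*(-24 + 3*(3*(-3) - 1)) = 31*(-24 + 3*(3*(-3) - 1)) = 31*(-24 + 3*(-9 - 1)) = 31*(-24 + 3*(-10)) = 31*(-24 - 30) = 31*(-54) = -1674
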